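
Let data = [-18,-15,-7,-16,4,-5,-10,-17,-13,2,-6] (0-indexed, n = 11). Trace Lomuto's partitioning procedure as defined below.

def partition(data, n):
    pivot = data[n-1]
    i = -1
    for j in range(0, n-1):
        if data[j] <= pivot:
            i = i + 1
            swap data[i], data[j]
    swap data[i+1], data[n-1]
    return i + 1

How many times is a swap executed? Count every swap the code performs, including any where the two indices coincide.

pivot = data[10] = -6; i = -1
j=0: data[0]=-18 ≤ -6 → i=0, swap data[0],data[0] (no change) → [-18,-15,-7,-16,4,-5,-10,-17,-13,2,-6]
j=1: data[1]=-15 ≤ -6 → i=1, swap data[1],data[1] (no change) → [-18,-15,-7,-16,4,-5,-10,-17,-13,2,-6]
j=2: data[2]=-7 ≤ -6 → i=2, swap data[2],data[2] (no change) → [-18,-15,-7,-16,4,-5,-10,-17,-13,2,-6]
j=3: data[3]=-16 ≤ -6 → i=3, swap data[3],data[3] (no change) → [-18,-15,-7,-16,4,-5,-10,-17,-13,2,-6]
j=4: data[4]=4 > -6 → no swap
j=5: data[5]=-5 > -6 → no swap
j=6: data[6]=-10 ≤ -6 → i=4, swap data[4],data[6] → [-18,-15,-7,-16,-10,-5,4,-17,-13,2,-6]
j=7: data[7]=-17 ≤ -6 → i=5, swap data[5],data[7] → [-18,-15,-7,-16,-10,-17,4,-5,-13,2,-6]
j=8: data[8]=-13 ≤ -6 → i=6, swap data[6],data[8] → [-18,-15,-7,-16,-10,-17,-13,-5,4,2,-6]
j=9: data[9]=2 > -6 → no swap
final swap data[7],data[10] → [-18,-15,-7,-16,-10,-17,-13,-6,4,2,-5]; return 7

8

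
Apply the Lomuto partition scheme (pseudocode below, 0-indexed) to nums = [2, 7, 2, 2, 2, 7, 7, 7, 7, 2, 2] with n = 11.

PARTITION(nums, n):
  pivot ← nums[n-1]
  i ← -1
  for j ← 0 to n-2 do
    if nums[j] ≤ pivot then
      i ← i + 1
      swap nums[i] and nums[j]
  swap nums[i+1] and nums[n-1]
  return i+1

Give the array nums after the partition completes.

[2, 2, 2, 2, 2, 2, 7, 7, 7, 7, 7]

pivot=2, i=-1
j=0: 2≤2, i=0, swap(0,0) ⇒ [2, 7, 2, 2, 2, 7, 7, 7, 7, 2, 2]
j=1: 7>2, skip
j=2: 2≤2, i=1, swap(1,2) ⇒ [2, 2, 7, 2, 2, 7, 7, 7, 7, 2, 2]
j=3: 2≤2, i=2, swap(2,3) ⇒ [2, 2, 2, 7, 2, 7, 7, 7, 7, 2, 2]
j=4: 2≤2, i=3, swap(3,4) ⇒ [2, 2, 2, 2, 7, 7, 7, 7, 7, 2, 2]
j=5: 7>2, skip
j=6: 7>2, skip
j=7: 7>2, skip
j=8: 7>2, skip
j=9: 2≤2, i=4, swap(4,9) ⇒ [2, 2, 2, 2, 2, 7, 7, 7, 7, 7, 2]
swap(5,10) ⇒ [2, 2, 2, 2, 2, 2, 7, 7, 7, 7, 7]; return 5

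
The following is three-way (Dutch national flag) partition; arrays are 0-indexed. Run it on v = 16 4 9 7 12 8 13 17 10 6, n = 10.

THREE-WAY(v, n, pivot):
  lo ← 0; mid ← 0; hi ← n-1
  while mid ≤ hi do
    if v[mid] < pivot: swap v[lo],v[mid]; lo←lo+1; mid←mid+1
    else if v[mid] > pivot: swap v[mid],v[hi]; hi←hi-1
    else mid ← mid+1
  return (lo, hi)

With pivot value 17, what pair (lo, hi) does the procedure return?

(9, 9)

pivot = 17; lo=0, mid=0, hi=9
v[mid]=16<17: swap v[0],v[0]; lo=1,mid=1 → 16 4 9 7 12 8 13 17 10 6
v[mid]=4<17: swap v[1],v[1]; lo=2,mid=2 → 16 4 9 7 12 8 13 17 10 6
v[mid]=9<17: swap v[2],v[2]; lo=3,mid=3 → 16 4 9 7 12 8 13 17 10 6
v[mid]=7<17: swap v[3],v[3]; lo=4,mid=4 → 16 4 9 7 12 8 13 17 10 6
v[mid]=12<17: swap v[4],v[4]; lo=5,mid=5 → 16 4 9 7 12 8 13 17 10 6
v[mid]=8<17: swap v[5],v[5]; lo=6,mid=6 → 16 4 9 7 12 8 13 17 10 6
v[mid]=13<17: swap v[6],v[6]; lo=7,mid=7 → 16 4 9 7 12 8 13 17 10 6
v[mid]=17=17: mid=8
v[mid]=10<17: swap v[7],v[8]; lo=8,mid=9 → 16 4 9 7 12 8 13 10 17 6
v[mid]=6<17: swap v[8],v[9]; lo=9,mid=10 → 16 4 9 7 12 8 13 10 6 17
end: lo=9, hi=9; v = 16 4 9 7 12 8 13 10 6 17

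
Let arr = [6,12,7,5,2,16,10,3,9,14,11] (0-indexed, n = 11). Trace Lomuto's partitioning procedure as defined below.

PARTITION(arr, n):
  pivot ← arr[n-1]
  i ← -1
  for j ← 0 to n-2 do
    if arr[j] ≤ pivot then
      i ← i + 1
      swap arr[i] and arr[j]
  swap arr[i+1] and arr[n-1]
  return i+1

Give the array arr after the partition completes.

[6,7,5,2,10,3,9,11,12,14,16]

pivot = arr[10] = 11; i = -1
j=0: arr[0]=6 ≤ 11 → i=0, swap arr[0],arr[0] (no change) → [6,12,7,5,2,16,10,3,9,14,11]
j=1: arr[1]=12 > 11 → no swap
j=2: arr[2]=7 ≤ 11 → i=1, swap arr[1],arr[2] → [6,7,12,5,2,16,10,3,9,14,11]
j=3: arr[3]=5 ≤ 11 → i=2, swap arr[2],arr[3] → [6,7,5,12,2,16,10,3,9,14,11]
j=4: arr[4]=2 ≤ 11 → i=3, swap arr[3],arr[4] → [6,7,5,2,12,16,10,3,9,14,11]
j=5: arr[5]=16 > 11 → no swap
j=6: arr[6]=10 ≤ 11 → i=4, swap arr[4],arr[6] → [6,7,5,2,10,16,12,3,9,14,11]
j=7: arr[7]=3 ≤ 11 → i=5, swap arr[5],arr[7] → [6,7,5,2,10,3,12,16,9,14,11]
j=8: arr[8]=9 ≤ 11 → i=6, swap arr[6],arr[8] → [6,7,5,2,10,3,9,16,12,14,11]
j=9: arr[9]=14 > 11 → no swap
final swap arr[7],arr[10] → [6,7,5,2,10,3,9,11,12,14,16]; return 7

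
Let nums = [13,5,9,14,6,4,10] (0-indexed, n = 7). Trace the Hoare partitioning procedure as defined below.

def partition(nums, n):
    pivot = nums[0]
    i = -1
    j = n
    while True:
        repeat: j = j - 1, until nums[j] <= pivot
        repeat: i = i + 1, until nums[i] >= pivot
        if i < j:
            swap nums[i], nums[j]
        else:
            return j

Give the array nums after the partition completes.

pivot = nums[0] = 13; i = -1, j = 7
j→6 (nums[6]=10≤13), i→0 (nums[0]=13≥13); i<j, swap → [10,5,9,14,6,4,13]
j→5 (nums[5]=4≤13), i→3 (nums[3]=14≥13); i<j, swap → [10,5,9,4,6,14,13]
j→4, i→5; i≥j, return j=4. nums = [10,5,9,4,6,14,13]

[10,5,9,4,6,14,13]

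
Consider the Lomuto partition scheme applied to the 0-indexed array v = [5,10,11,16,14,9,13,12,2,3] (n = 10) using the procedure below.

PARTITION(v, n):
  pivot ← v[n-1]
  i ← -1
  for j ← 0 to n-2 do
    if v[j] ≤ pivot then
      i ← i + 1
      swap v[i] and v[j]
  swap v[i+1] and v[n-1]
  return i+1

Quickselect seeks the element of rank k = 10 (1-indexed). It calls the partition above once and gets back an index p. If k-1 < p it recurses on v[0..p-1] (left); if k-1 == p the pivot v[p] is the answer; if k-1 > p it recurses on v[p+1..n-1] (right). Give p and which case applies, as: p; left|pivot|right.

1; right

pivot=3, i=-1
j=0: 5>3, skip
j=1: 10>3, skip
j=2: 11>3, skip
j=3: 16>3, skip
j=4: 14>3, skip
j=5: 9>3, skip
j=6: 13>3, skip
j=7: 12>3, skip
j=8: 2≤3, i=0, swap(0,8) ⇒ [2,10,11,16,14,9,13,12,5,3]
swap(1,9) ⇒ [2,3,11,16,14,9,13,12,5,10]; return 1
p = 1; k-1 = 9 > 1 ⇒ right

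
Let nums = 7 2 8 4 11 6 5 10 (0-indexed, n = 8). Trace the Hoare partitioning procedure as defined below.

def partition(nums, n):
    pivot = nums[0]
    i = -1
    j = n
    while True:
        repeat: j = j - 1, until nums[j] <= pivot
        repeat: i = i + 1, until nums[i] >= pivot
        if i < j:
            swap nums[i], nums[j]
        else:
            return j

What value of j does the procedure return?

3

pivot=7
j stops at 6 (5), i stops at 0 (7); swap ⇒ 5 2 8 4 11 6 7 10
j stops at 5 (6), i stops at 2 (8); swap ⇒ 5 2 6 4 11 8 7 10
j stops at 3, i stops at 4; i≥j ⇒ return 3. nums=5 2 6 4 11 8 7 10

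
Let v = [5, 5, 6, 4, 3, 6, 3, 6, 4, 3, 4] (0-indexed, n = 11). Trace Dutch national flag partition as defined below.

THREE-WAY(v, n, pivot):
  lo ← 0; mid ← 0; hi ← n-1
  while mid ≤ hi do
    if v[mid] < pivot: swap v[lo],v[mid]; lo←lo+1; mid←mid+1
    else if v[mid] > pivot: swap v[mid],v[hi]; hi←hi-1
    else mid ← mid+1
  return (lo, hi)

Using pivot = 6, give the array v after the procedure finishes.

[5, 5, 4, 3, 3, 4, 3, 4, 6, 6, 6]

lo=0 mid=0 hi=10
5<6: swap(0,0), lo=1 mid=1 ⇒ [5, 5, 6, 4, 3, 6, 3, 6, 4, 3, 4]
5<6: swap(1,1), lo=2 mid=2 ⇒ [5, 5, 6, 4, 3, 6, 3, 6, 4, 3, 4]
6=6: mid=3
4<6: swap(2,3), lo=3 mid=4 ⇒ [5, 5, 4, 6, 3, 6, 3, 6, 4, 3, 4]
3<6: swap(3,4), lo=4 mid=5 ⇒ [5, 5, 4, 3, 6, 6, 3, 6, 4, 3, 4]
6=6: mid=6
3<6: swap(4,6), lo=5 mid=7 ⇒ [5, 5, 4, 3, 3, 6, 6, 6, 4, 3, 4]
6=6: mid=8
4<6: swap(5,8), lo=6 mid=9 ⇒ [5, 5, 4, 3, 3, 4, 6, 6, 6, 3, 4]
3<6: swap(6,9), lo=7 mid=10 ⇒ [5, 5, 4, 3, 3, 4, 3, 6, 6, 6, 4]
4<6: swap(7,10), lo=8 mid=11 ⇒ [5, 5, 4, 3, 3, 4, 3, 4, 6, 6, 6]
done. lo=8 hi=10; v=[5, 5, 4, 3, 3, 4, 3, 4, 6, 6, 6]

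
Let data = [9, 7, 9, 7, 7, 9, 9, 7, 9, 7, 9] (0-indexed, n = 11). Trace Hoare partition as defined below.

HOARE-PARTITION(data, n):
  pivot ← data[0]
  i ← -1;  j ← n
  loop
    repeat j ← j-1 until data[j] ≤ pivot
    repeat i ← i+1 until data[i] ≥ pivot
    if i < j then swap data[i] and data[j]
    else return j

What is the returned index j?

6

pivot = data[0] = 9; i = -1, j = 11
j→10 (data[10]=9≤9), i→0 (data[0]=9≥9); i<j, swap → [9, 7, 9, 7, 7, 9, 9, 7, 9, 7, 9]
j→9 (data[9]=7≤9), i→2 (data[2]=9≥9); i<j, swap → [9, 7, 7, 7, 7, 9, 9, 7, 9, 9, 9]
j→8 (data[8]=9≤9), i→5 (data[5]=9≥9); i<j, swap → [9, 7, 7, 7, 7, 9, 9, 7, 9, 9, 9]
j→7 (data[7]=7≤9), i→6 (data[6]=9≥9); i<j, swap → [9, 7, 7, 7, 7, 9, 7, 9, 9, 9, 9]
j→6, i→7; i≥j, return j=6. data = [9, 7, 7, 7, 7, 9, 7, 9, 9, 9, 9]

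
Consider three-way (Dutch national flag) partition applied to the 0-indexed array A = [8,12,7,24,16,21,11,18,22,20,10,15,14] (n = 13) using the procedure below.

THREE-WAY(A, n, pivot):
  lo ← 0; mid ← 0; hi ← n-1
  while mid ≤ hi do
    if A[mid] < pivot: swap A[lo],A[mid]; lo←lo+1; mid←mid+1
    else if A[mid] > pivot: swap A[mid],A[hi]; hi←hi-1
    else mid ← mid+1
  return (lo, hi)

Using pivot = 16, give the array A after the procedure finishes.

[8,12,7,14,15,11,10,16,20,22,18,21,24]

lo=0 mid=0 hi=12
8<16: swap(0,0), lo=1 mid=1 ⇒ [8,12,7,24,16,21,11,18,22,20,10,15,14]
12<16: swap(1,1), lo=2 mid=2 ⇒ [8,12,7,24,16,21,11,18,22,20,10,15,14]
7<16: swap(2,2), lo=3 mid=3 ⇒ [8,12,7,24,16,21,11,18,22,20,10,15,14]
24>16: swap(3,12), hi=11 ⇒ [8,12,7,14,16,21,11,18,22,20,10,15,24]
14<16: swap(3,3), lo=4 mid=4 ⇒ [8,12,7,14,16,21,11,18,22,20,10,15,24]
16=16: mid=5
21>16: swap(5,11), hi=10 ⇒ [8,12,7,14,16,15,11,18,22,20,10,21,24]
15<16: swap(4,5), lo=5 mid=6 ⇒ [8,12,7,14,15,16,11,18,22,20,10,21,24]
11<16: swap(5,6), lo=6 mid=7 ⇒ [8,12,7,14,15,11,16,18,22,20,10,21,24]
18>16: swap(7,10), hi=9 ⇒ [8,12,7,14,15,11,16,10,22,20,18,21,24]
10<16: swap(6,7), lo=7 mid=8 ⇒ [8,12,7,14,15,11,10,16,22,20,18,21,24]
22>16: swap(8,9), hi=8 ⇒ [8,12,7,14,15,11,10,16,20,22,18,21,24]
20>16: swap(8,8), hi=7 ⇒ [8,12,7,14,15,11,10,16,20,22,18,21,24]
done. lo=7 hi=7; A=[8,12,7,14,15,11,10,16,20,22,18,21,24]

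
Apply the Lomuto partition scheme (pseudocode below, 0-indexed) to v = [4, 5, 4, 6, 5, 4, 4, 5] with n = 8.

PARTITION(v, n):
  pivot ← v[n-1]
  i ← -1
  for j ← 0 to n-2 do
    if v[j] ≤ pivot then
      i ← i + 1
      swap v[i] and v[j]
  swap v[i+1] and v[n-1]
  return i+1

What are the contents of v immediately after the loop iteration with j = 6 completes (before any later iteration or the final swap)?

pivot=5, i=-1
j=0: 4≤5, i=0, swap(0,0) ⇒ [4, 5, 4, 6, 5, 4, 4, 5]
j=1: 5≤5, i=1, swap(1,1) ⇒ [4, 5, 4, 6, 5, 4, 4, 5]
j=2: 4≤5, i=2, swap(2,2) ⇒ [4, 5, 4, 6, 5, 4, 4, 5]
j=3: 6>5, skip
j=4: 5≤5, i=3, swap(3,4) ⇒ [4, 5, 4, 5, 6, 4, 4, 5]
j=5: 4≤5, i=4, swap(4,5) ⇒ [4, 5, 4, 5, 4, 6, 4, 5]
j=6: 4≤5, i=5, swap(5,6) ⇒ [4, 5, 4, 5, 4, 4, 6, 5]
(after j=6) v = [4, 5, 4, 5, 4, 4, 6, 5]

[4, 5, 4, 5, 4, 4, 6, 5]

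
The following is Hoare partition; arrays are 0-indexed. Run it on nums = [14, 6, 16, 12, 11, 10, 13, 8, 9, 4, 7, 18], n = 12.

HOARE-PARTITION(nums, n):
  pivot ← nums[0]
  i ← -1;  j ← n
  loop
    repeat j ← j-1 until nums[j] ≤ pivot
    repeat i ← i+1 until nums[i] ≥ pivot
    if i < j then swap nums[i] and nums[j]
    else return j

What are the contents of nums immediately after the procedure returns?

pivot = nums[0] = 14; i = -1, j = 12
j→10 (nums[10]=7≤14), i→0 (nums[0]=14≥14); i<j, swap → [7, 6, 16, 12, 11, 10, 13, 8, 9, 4, 14, 18]
j→9 (nums[9]=4≤14), i→2 (nums[2]=16≥14); i<j, swap → [7, 6, 4, 12, 11, 10, 13, 8, 9, 16, 14, 18]
j→8, i→9; i≥j, return j=8. nums = [7, 6, 4, 12, 11, 10, 13, 8, 9, 16, 14, 18]

[7, 6, 4, 12, 11, 10, 13, 8, 9, 16, 14, 18]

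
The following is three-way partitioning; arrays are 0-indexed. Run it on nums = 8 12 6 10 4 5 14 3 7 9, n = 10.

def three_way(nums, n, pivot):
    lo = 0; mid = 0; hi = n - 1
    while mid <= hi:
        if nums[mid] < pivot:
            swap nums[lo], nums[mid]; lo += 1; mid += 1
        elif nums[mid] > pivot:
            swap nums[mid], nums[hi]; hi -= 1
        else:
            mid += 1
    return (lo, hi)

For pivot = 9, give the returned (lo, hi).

pivot = 9; lo=0, mid=0, hi=9
nums[mid]=8<9: swap nums[0],nums[0]; lo=1,mid=1 → 8 12 6 10 4 5 14 3 7 9
nums[mid]=12>9: swap nums[1],nums[9]; hi=8 → 8 9 6 10 4 5 14 3 7 12
nums[mid]=9=9: mid=2
nums[mid]=6<9: swap nums[1],nums[2]; lo=2,mid=3 → 8 6 9 10 4 5 14 3 7 12
nums[mid]=10>9: swap nums[3],nums[8]; hi=7 → 8 6 9 7 4 5 14 3 10 12
nums[mid]=7<9: swap nums[2],nums[3]; lo=3,mid=4 → 8 6 7 9 4 5 14 3 10 12
nums[mid]=4<9: swap nums[3],nums[4]; lo=4,mid=5 → 8 6 7 4 9 5 14 3 10 12
nums[mid]=5<9: swap nums[4],nums[5]; lo=5,mid=6 → 8 6 7 4 5 9 14 3 10 12
nums[mid]=14>9: swap nums[6],nums[7]; hi=6 → 8 6 7 4 5 9 3 14 10 12
nums[mid]=3<9: swap nums[5],nums[6]; lo=6,mid=7 → 8 6 7 4 5 3 9 14 10 12
end: lo=6, hi=6; nums = 8 6 7 4 5 3 9 14 10 12

(6, 6)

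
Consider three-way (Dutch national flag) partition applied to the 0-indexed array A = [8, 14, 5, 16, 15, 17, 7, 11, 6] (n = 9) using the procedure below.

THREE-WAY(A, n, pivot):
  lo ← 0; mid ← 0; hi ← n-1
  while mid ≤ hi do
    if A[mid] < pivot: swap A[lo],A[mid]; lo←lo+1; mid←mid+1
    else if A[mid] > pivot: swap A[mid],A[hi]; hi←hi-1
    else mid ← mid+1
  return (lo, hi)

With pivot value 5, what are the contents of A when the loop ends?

[5, 14, 16, 15, 17, 7, 11, 6, 8]

pivot = 5; lo=0, mid=0, hi=8
A[mid]=8>5: swap A[0],A[8]; hi=7 → [6, 14, 5, 16, 15, 17, 7, 11, 8]
A[mid]=6>5: swap A[0],A[7]; hi=6 → [11, 14, 5, 16, 15, 17, 7, 6, 8]
A[mid]=11>5: swap A[0],A[6]; hi=5 → [7, 14, 5, 16, 15, 17, 11, 6, 8]
A[mid]=7>5: swap A[0],A[5]; hi=4 → [17, 14, 5, 16, 15, 7, 11, 6, 8]
A[mid]=17>5: swap A[0],A[4]; hi=3 → [15, 14, 5, 16, 17, 7, 11, 6, 8]
A[mid]=15>5: swap A[0],A[3]; hi=2 → [16, 14, 5, 15, 17, 7, 11, 6, 8]
A[mid]=16>5: swap A[0],A[2]; hi=1 → [5, 14, 16, 15, 17, 7, 11, 6, 8]
A[mid]=5=5: mid=1
A[mid]=14>5: swap A[1],A[1]; hi=0 → [5, 14, 16, 15, 17, 7, 11, 6, 8]
end: lo=0, hi=0; A = [5, 14, 16, 15, 17, 7, 11, 6, 8]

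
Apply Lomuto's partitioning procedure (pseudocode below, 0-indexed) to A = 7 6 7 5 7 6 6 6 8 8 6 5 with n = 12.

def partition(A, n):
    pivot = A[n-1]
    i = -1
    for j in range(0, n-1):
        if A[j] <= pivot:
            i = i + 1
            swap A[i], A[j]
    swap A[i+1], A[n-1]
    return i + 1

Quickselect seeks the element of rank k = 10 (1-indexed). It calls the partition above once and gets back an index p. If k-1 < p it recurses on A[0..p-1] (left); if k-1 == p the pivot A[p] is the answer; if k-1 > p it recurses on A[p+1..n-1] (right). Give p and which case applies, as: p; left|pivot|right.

pivot=5, i=-1
j=0: 7>5, skip
j=1: 6>5, skip
j=2: 7>5, skip
j=3: 5≤5, i=0, swap(0,3) ⇒ 5 6 7 7 7 6 6 6 8 8 6 5
j=4: 7>5, skip
j=5: 6>5, skip
j=6: 6>5, skip
j=7: 6>5, skip
j=8: 8>5, skip
j=9: 8>5, skip
j=10: 6>5, skip
swap(1,11) ⇒ 5 5 7 7 7 6 6 6 8 8 6 6; return 1
p = 1; k-1 = 9 > 1 ⇒ right

1; right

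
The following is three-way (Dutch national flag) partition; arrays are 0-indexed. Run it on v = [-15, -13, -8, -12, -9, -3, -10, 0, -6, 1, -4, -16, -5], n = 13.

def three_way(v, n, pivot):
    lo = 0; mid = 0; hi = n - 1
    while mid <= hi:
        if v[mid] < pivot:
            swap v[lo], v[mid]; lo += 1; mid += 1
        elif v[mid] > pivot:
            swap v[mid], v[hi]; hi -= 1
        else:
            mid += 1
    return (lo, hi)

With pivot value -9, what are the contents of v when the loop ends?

lo=0 mid=0 hi=12
-15<-9: swap(0,0), lo=1 mid=1 ⇒ [-15, -13, -8, -12, -9, -3, -10, 0, -6, 1, -4, -16, -5]
-13<-9: swap(1,1), lo=2 mid=2 ⇒ [-15, -13, -8, -12, -9, -3, -10, 0, -6, 1, -4, -16, -5]
-8>-9: swap(2,12), hi=11 ⇒ [-15, -13, -5, -12, -9, -3, -10, 0, -6, 1, -4, -16, -8]
-5>-9: swap(2,11), hi=10 ⇒ [-15, -13, -16, -12, -9, -3, -10, 0, -6, 1, -4, -5, -8]
-16<-9: swap(2,2), lo=3 mid=3 ⇒ [-15, -13, -16, -12, -9, -3, -10, 0, -6, 1, -4, -5, -8]
-12<-9: swap(3,3), lo=4 mid=4 ⇒ [-15, -13, -16, -12, -9, -3, -10, 0, -6, 1, -4, -5, -8]
-9=-9: mid=5
-3>-9: swap(5,10), hi=9 ⇒ [-15, -13, -16, -12, -9, -4, -10, 0, -6, 1, -3, -5, -8]
-4>-9: swap(5,9), hi=8 ⇒ [-15, -13, -16, -12, -9, 1, -10, 0, -6, -4, -3, -5, -8]
1>-9: swap(5,8), hi=7 ⇒ [-15, -13, -16, -12, -9, -6, -10, 0, 1, -4, -3, -5, -8]
-6>-9: swap(5,7), hi=6 ⇒ [-15, -13, -16, -12, -9, 0, -10, -6, 1, -4, -3, -5, -8]
0>-9: swap(5,6), hi=5 ⇒ [-15, -13, -16, -12, -9, -10, 0, -6, 1, -4, -3, -5, -8]
-10<-9: swap(4,5), lo=5 mid=6 ⇒ [-15, -13, -16, -12, -10, -9, 0, -6, 1, -4, -3, -5, -8]
done. lo=5 hi=5; v=[-15, -13, -16, -12, -10, -9, 0, -6, 1, -4, -3, -5, -8]

[-15, -13, -16, -12, -10, -9, 0, -6, 1, -4, -3, -5, -8]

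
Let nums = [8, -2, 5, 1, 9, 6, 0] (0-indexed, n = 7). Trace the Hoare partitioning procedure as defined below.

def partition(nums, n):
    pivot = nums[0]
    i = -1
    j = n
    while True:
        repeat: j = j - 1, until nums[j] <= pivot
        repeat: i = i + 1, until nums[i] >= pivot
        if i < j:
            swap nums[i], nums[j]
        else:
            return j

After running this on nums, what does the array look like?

pivot=8
j stops at 6 (0), i stops at 0 (8); swap ⇒ [0, -2, 5, 1, 9, 6, 8]
j stops at 5 (6), i stops at 4 (9); swap ⇒ [0, -2, 5, 1, 6, 9, 8]
j stops at 4, i stops at 5; i≥j ⇒ return 4. nums=[0, -2, 5, 1, 6, 9, 8]

[0, -2, 5, 1, 6, 9, 8]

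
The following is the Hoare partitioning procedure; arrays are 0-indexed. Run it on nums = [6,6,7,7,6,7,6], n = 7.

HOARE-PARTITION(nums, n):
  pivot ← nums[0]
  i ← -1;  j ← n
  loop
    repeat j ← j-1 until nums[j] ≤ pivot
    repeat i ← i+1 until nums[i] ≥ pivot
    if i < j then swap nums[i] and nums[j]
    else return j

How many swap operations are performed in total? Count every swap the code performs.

2

pivot = nums[0] = 6; i = -1, j = 7
j→6 (nums[6]=6≤6), i→0 (nums[0]=6≥6); i<j, swap → [6,6,7,7,6,7,6]
j→4 (nums[4]=6≤6), i→1 (nums[1]=6≥6); i<j, swap → [6,6,7,7,6,7,6]
j→1, i→2; i≥j, return j=1. nums = [6,6,7,7,6,7,6]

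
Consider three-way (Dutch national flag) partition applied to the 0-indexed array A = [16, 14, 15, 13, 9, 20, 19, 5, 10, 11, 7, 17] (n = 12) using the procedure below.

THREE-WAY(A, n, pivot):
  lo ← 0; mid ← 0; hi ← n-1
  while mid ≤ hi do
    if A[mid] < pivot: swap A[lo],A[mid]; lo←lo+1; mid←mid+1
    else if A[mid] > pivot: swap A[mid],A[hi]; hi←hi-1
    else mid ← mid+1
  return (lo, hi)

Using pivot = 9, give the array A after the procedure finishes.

lo=0 mid=0 hi=11
16>9: swap(0,11), hi=10 ⇒ [17, 14, 15, 13, 9, 20, 19, 5, 10, 11, 7, 16]
17>9: swap(0,10), hi=9 ⇒ [7, 14, 15, 13, 9, 20, 19, 5, 10, 11, 17, 16]
7<9: swap(0,0), lo=1 mid=1 ⇒ [7, 14, 15, 13, 9, 20, 19, 5, 10, 11, 17, 16]
14>9: swap(1,9), hi=8 ⇒ [7, 11, 15, 13, 9, 20, 19, 5, 10, 14, 17, 16]
11>9: swap(1,8), hi=7 ⇒ [7, 10, 15, 13, 9, 20, 19, 5, 11, 14, 17, 16]
10>9: swap(1,7), hi=6 ⇒ [7, 5, 15, 13, 9, 20, 19, 10, 11, 14, 17, 16]
5<9: swap(1,1), lo=2 mid=2 ⇒ [7, 5, 15, 13, 9, 20, 19, 10, 11, 14, 17, 16]
15>9: swap(2,6), hi=5 ⇒ [7, 5, 19, 13, 9, 20, 15, 10, 11, 14, 17, 16]
19>9: swap(2,5), hi=4 ⇒ [7, 5, 20, 13, 9, 19, 15, 10, 11, 14, 17, 16]
20>9: swap(2,4), hi=3 ⇒ [7, 5, 9, 13, 20, 19, 15, 10, 11, 14, 17, 16]
9=9: mid=3
13>9: swap(3,3), hi=2 ⇒ [7, 5, 9, 13, 20, 19, 15, 10, 11, 14, 17, 16]
done. lo=2 hi=2; A=[7, 5, 9, 13, 20, 19, 15, 10, 11, 14, 17, 16]

[7, 5, 9, 13, 20, 19, 15, 10, 11, 14, 17, 16]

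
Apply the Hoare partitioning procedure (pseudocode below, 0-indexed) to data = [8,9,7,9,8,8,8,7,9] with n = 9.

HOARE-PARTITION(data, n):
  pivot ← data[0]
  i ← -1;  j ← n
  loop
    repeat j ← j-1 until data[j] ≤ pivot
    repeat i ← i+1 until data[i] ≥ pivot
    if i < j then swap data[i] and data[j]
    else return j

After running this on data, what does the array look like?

pivot = data[0] = 8; i = -1, j = 9
j→7 (data[7]=7≤8), i→0 (data[0]=8≥8); i<j, swap → [7,9,7,9,8,8,8,8,9]
j→6 (data[6]=8≤8), i→1 (data[1]=9≥8); i<j, swap → [7,8,7,9,8,8,9,8,9]
j→5 (data[5]=8≤8), i→3 (data[3]=9≥8); i<j, swap → [7,8,7,8,8,9,9,8,9]
j→4, i→4; i≥j, return j=4. data = [7,8,7,8,8,9,9,8,9]

[7,8,7,8,8,9,9,8,9]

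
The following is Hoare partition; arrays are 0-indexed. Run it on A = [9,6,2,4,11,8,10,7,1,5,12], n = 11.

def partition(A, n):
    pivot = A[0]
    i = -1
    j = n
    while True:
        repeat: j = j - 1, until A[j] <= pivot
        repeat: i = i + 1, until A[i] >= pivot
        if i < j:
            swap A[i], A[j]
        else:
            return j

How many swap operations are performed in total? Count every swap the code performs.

3

pivot = A[0] = 9; i = -1, j = 11
j→9 (A[9]=5≤9), i→0 (A[0]=9≥9); i<j, swap → [5,6,2,4,11,8,10,7,1,9,12]
j→8 (A[8]=1≤9), i→4 (A[4]=11≥9); i<j, swap → [5,6,2,4,1,8,10,7,11,9,12]
j→7 (A[7]=7≤9), i→6 (A[6]=10≥9); i<j, swap → [5,6,2,4,1,8,7,10,11,9,12]
j→6, i→7; i≥j, return j=6. A = [5,6,2,4,1,8,7,10,11,9,12]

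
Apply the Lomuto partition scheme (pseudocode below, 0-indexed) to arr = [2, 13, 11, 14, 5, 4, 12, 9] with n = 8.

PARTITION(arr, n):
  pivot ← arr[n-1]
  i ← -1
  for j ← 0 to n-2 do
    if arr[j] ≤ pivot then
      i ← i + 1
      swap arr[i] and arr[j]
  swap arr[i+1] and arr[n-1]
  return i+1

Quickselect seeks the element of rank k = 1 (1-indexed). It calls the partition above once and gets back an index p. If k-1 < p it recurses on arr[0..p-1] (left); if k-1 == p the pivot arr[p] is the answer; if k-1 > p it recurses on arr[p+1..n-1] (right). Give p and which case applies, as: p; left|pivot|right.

3; left

pivot = arr[7] = 9; i = -1
j=0: arr[0]=2 ≤ 9 → i=0, swap arr[0],arr[0] (no change) → [2, 13, 11, 14, 5, 4, 12, 9]
j=1: arr[1]=13 > 9 → no swap
j=2: arr[2]=11 > 9 → no swap
j=3: arr[3]=14 > 9 → no swap
j=4: arr[4]=5 ≤ 9 → i=1, swap arr[1],arr[4] → [2, 5, 11, 14, 13, 4, 12, 9]
j=5: arr[5]=4 ≤ 9 → i=2, swap arr[2],arr[5] → [2, 5, 4, 14, 13, 11, 12, 9]
j=6: arr[6]=12 > 9 → no swap
final swap arr[3],arr[7] → [2, 5, 4, 9, 13, 11, 12, 14]; return 3
p = 3; k-1 = 0 < 3 ⇒ left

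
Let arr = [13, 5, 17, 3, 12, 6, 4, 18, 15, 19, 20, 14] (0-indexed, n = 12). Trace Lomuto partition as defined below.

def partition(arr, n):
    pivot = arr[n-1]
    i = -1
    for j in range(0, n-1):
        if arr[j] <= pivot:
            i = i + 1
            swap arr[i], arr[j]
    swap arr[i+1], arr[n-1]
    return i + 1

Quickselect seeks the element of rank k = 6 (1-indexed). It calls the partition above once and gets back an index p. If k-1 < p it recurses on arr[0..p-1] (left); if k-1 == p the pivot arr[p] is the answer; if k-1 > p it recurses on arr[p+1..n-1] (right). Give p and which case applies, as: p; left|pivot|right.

pivot = arr[11] = 14; i = -1
j=0: arr[0]=13 ≤ 14 → i=0, swap arr[0],arr[0] (no change) → [13, 5, 17, 3, 12, 6, 4, 18, 15, 19, 20, 14]
j=1: arr[1]=5 ≤ 14 → i=1, swap arr[1],arr[1] (no change) → [13, 5, 17, 3, 12, 6, 4, 18, 15, 19, 20, 14]
j=2: arr[2]=17 > 14 → no swap
j=3: arr[3]=3 ≤ 14 → i=2, swap arr[2],arr[3] → [13, 5, 3, 17, 12, 6, 4, 18, 15, 19, 20, 14]
j=4: arr[4]=12 ≤ 14 → i=3, swap arr[3],arr[4] → [13, 5, 3, 12, 17, 6, 4, 18, 15, 19, 20, 14]
j=5: arr[5]=6 ≤ 14 → i=4, swap arr[4],arr[5] → [13, 5, 3, 12, 6, 17, 4, 18, 15, 19, 20, 14]
j=6: arr[6]=4 ≤ 14 → i=5, swap arr[5],arr[6] → [13, 5, 3, 12, 6, 4, 17, 18, 15, 19, 20, 14]
j=7: arr[7]=18 > 14 → no swap
j=8: arr[8]=15 > 14 → no swap
j=9: arr[9]=19 > 14 → no swap
j=10: arr[10]=20 > 14 → no swap
final swap arr[6],arr[11] → [13, 5, 3, 12, 6, 4, 14, 18, 15, 19, 20, 17]; return 6
p = 6; k-1 = 5 < 6 ⇒ left

6; left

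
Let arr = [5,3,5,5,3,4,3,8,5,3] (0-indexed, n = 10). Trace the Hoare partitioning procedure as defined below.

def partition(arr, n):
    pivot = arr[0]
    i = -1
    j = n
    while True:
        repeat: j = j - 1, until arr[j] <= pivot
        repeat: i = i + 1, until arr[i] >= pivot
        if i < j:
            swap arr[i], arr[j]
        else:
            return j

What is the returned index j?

5

pivot=5
j stops at 9 (3), i stops at 0 (5); swap ⇒ [3,3,5,5,3,4,3,8,5,5]
j stops at 8 (5), i stops at 2 (5); swap ⇒ [3,3,5,5,3,4,3,8,5,5]
j stops at 6 (3), i stops at 3 (5); swap ⇒ [3,3,5,3,3,4,5,8,5,5]
j stops at 5, i stops at 6; i≥j ⇒ return 5. arr=[3,3,5,3,3,4,5,8,5,5]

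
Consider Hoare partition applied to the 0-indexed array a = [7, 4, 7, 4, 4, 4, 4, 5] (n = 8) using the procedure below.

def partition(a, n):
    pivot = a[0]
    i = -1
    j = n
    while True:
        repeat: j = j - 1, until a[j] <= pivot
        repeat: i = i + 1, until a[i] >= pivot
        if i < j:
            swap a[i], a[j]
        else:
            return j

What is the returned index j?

pivot=7
j stops at 7 (5), i stops at 0 (7); swap ⇒ [5, 4, 7, 4, 4, 4, 4, 7]
j stops at 6 (4), i stops at 2 (7); swap ⇒ [5, 4, 4, 4, 4, 4, 7, 7]
j stops at 5, i stops at 6; i≥j ⇒ return 5. a=[5, 4, 4, 4, 4, 4, 7, 7]

5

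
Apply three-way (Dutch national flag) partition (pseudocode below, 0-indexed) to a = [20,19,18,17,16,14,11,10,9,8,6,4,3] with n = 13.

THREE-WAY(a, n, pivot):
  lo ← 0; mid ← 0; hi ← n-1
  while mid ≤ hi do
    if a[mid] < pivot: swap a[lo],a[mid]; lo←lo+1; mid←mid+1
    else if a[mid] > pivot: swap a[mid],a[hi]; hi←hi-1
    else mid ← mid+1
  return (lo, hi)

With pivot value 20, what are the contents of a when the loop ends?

lo=0 mid=0 hi=12
20=20: mid=1
19<20: swap(0,1), lo=1 mid=2 ⇒ [19,20,18,17,16,14,11,10,9,8,6,4,3]
18<20: swap(1,2), lo=2 mid=3 ⇒ [19,18,20,17,16,14,11,10,9,8,6,4,3]
17<20: swap(2,3), lo=3 mid=4 ⇒ [19,18,17,20,16,14,11,10,9,8,6,4,3]
16<20: swap(3,4), lo=4 mid=5 ⇒ [19,18,17,16,20,14,11,10,9,8,6,4,3]
14<20: swap(4,5), lo=5 mid=6 ⇒ [19,18,17,16,14,20,11,10,9,8,6,4,3]
11<20: swap(5,6), lo=6 mid=7 ⇒ [19,18,17,16,14,11,20,10,9,8,6,4,3]
10<20: swap(6,7), lo=7 mid=8 ⇒ [19,18,17,16,14,11,10,20,9,8,6,4,3]
9<20: swap(7,8), lo=8 mid=9 ⇒ [19,18,17,16,14,11,10,9,20,8,6,4,3]
8<20: swap(8,9), lo=9 mid=10 ⇒ [19,18,17,16,14,11,10,9,8,20,6,4,3]
6<20: swap(9,10), lo=10 mid=11 ⇒ [19,18,17,16,14,11,10,9,8,6,20,4,3]
4<20: swap(10,11), lo=11 mid=12 ⇒ [19,18,17,16,14,11,10,9,8,6,4,20,3]
3<20: swap(11,12), lo=12 mid=13 ⇒ [19,18,17,16,14,11,10,9,8,6,4,3,20]
done. lo=12 hi=12; a=[19,18,17,16,14,11,10,9,8,6,4,3,20]

[19,18,17,16,14,11,10,9,8,6,4,3,20]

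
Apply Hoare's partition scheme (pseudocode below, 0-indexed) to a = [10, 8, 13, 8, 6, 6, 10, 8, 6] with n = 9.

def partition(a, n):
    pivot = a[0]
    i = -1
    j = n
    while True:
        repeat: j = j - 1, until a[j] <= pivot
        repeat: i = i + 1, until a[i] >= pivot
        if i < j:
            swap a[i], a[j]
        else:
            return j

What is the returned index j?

pivot=10
j stops at 8 (6), i stops at 0 (10); swap ⇒ [6, 8, 13, 8, 6, 6, 10, 8, 10]
j stops at 7 (8), i stops at 2 (13); swap ⇒ [6, 8, 8, 8, 6, 6, 10, 13, 10]
j stops at 6, i stops at 6; i≥j ⇒ return 6. a=[6, 8, 8, 8, 6, 6, 10, 13, 10]

6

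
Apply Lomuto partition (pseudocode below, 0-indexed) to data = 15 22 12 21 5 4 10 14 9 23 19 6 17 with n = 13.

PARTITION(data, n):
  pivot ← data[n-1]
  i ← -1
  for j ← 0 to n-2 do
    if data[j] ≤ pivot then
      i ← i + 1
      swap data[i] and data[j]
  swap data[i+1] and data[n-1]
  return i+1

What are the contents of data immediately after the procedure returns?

pivot=17, i=-1
j=0: 15≤17, i=0, swap(0,0) ⇒ 15 22 12 21 5 4 10 14 9 23 19 6 17
j=1: 22>17, skip
j=2: 12≤17, i=1, swap(1,2) ⇒ 15 12 22 21 5 4 10 14 9 23 19 6 17
j=3: 21>17, skip
j=4: 5≤17, i=2, swap(2,4) ⇒ 15 12 5 21 22 4 10 14 9 23 19 6 17
j=5: 4≤17, i=3, swap(3,5) ⇒ 15 12 5 4 22 21 10 14 9 23 19 6 17
j=6: 10≤17, i=4, swap(4,6) ⇒ 15 12 5 4 10 21 22 14 9 23 19 6 17
j=7: 14≤17, i=5, swap(5,7) ⇒ 15 12 5 4 10 14 22 21 9 23 19 6 17
j=8: 9≤17, i=6, swap(6,8) ⇒ 15 12 5 4 10 14 9 21 22 23 19 6 17
j=9: 23>17, skip
j=10: 19>17, skip
j=11: 6≤17, i=7, swap(7,11) ⇒ 15 12 5 4 10 14 9 6 22 23 19 21 17
swap(8,12) ⇒ 15 12 5 4 10 14 9 6 17 23 19 21 22; return 8

15 12 5 4 10 14 9 6 17 23 19 21 22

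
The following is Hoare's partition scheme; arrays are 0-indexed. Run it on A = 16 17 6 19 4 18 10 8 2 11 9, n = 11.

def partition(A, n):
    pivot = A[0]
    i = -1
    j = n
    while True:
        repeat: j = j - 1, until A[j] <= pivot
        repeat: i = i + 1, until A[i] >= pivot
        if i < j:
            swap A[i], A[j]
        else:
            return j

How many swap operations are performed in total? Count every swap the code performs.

4

pivot = A[0] = 16; i = -1, j = 11
j→10 (A[10]=9≤16), i→0 (A[0]=16≥16); i<j, swap → 9 17 6 19 4 18 10 8 2 11 16
j→9 (A[9]=11≤16), i→1 (A[1]=17≥16); i<j, swap → 9 11 6 19 4 18 10 8 2 17 16
j→8 (A[8]=2≤16), i→3 (A[3]=19≥16); i<j, swap → 9 11 6 2 4 18 10 8 19 17 16
j→7 (A[7]=8≤16), i→5 (A[5]=18≥16); i<j, swap → 9 11 6 2 4 8 10 18 19 17 16
j→6, i→7; i≥j, return j=6. A = 9 11 6 2 4 8 10 18 19 17 16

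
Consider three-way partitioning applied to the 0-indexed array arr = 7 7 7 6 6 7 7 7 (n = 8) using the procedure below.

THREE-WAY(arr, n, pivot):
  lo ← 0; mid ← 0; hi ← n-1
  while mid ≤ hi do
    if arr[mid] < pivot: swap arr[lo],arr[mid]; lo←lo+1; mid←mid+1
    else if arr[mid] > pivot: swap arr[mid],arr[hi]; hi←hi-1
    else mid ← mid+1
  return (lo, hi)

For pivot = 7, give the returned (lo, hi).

pivot = 7; lo=0, mid=0, hi=7
arr[mid]=7=7: mid=1
arr[mid]=7=7: mid=2
arr[mid]=7=7: mid=3
arr[mid]=6<7: swap arr[0],arr[3]; lo=1,mid=4 → 6 7 7 7 6 7 7 7
arr[mid]=6<7: swap arr[1],arr[4]; lo=2,mid=5 → 6 6 7 7 7 7 7 7
arr[mid]=7=7: mid=6
arr[mid]=7=7: mid=7
arr[mid]=7=7: mid=8
end: lo=2, hi=7; arr = 6 6 7 7 7 7 7 7

(2, 7)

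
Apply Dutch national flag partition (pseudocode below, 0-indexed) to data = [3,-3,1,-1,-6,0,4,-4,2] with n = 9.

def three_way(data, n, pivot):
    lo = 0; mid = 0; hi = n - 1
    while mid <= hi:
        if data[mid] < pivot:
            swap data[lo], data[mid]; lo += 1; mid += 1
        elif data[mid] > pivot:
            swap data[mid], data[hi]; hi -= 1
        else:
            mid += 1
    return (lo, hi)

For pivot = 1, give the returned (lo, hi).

(5, 5)

lo=0 mid=0 hi=8
3>1: swap(0,8), hi=7 ⇒ [2,-3,1,-1,-6,0,4,-4,3]
2>1: swap(0,7), hi=6 ⇒ [-4,-3,1,-1,-6,0,4,2,3]
-4<1: swap(0,0), lo=1 mid=1 ⇒ [-4,-3,1,-1,-6,0,4,2,3]
-3<1: swap(1,1), lo=2 mid=2 ⇒ [-4,-3,1,-1,-6,0,4,2,3]
1=1: mid=3
-1<1: swap(2,3), lo=3 mid=4 ⇒ [-4,-3,-1,1,-6,0,4,2,3]
-6<1: swap(3,4), lo=4 mid=5 ⇒ [-4,-3,-1,-6,1,0,4,2,3]
0<1: swap(4,5), lo=5 mid=6 ⇒ [-4,-3,-1,-6,0,1,4,2,3]
4>1: swap(6,6), hi=5 ⇒ [-4,-3,-1,-6,0,1,4,2,3]
done. lo=5 hi=5; data=[-4,-3,-1,-6,0,1,4,2,3]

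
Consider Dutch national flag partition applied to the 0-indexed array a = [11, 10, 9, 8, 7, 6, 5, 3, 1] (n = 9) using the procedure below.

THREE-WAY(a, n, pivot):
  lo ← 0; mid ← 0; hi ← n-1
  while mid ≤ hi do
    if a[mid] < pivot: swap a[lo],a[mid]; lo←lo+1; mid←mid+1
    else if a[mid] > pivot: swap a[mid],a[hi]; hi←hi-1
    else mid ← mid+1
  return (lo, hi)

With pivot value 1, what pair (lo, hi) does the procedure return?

lo=0 mid=0 hi=8
11>1: swap(0,8), hi=7 ⇒ [1, 10, 9, 8, 7, 6, 5, 3, 11]
1=1: mid=1
10>1: swap(1,7), hi=6 ⇒ [1, 3, 9, 8, 7, 6, 5, 10, 11]
3>1: swap(1,6), hi=5 ⇒ [1, 5, 9, 8, 7, 6, 3, 10, 11]
5>1: swap(1,5), hi=4 ⇒ [1, 6, 9, 8, 7, 5, 3, 10, 11]
6>1: swap(1,4), hi=3 ⇒ [1, 7, 9, 8, 6, 5, 3, 10, 11]
7>1: swap(1,3), hi=2 ⇒ [1, 8, 9, 7, 6, 5, 3, 10, 11]
8>1: swap(1,2), hi=1 ⇒ [1, 9, 8, 7, 6, 5, 3, 10, 11]
9>1: swap(1,1), hi=0 ⇒ [1, 9, 8, 7, 6, 5, 3, 10, 11]
done. lo=0 hi=0; a=[1, 9, 8, 7, 6, 5, 3, 10, 11]

(0, 0)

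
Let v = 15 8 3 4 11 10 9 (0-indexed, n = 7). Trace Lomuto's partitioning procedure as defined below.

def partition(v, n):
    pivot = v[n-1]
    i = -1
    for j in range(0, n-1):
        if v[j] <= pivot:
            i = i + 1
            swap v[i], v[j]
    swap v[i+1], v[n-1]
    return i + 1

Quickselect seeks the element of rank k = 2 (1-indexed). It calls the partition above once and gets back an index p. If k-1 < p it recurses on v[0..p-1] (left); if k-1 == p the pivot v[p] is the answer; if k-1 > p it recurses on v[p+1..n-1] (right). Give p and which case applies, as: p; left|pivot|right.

pivot = v[6] = 9; i = -1
j=0: v[0]=15 > 9 → no swap
j=1: v[1]=8 ≤ 9 → i=0, swap v[0],v[1] → 8 15 3 4 11 10 9
j=2: v[2]=3 ≤ 9 → i=1, swap v[1],v[2] → 8 3 15 4 11 10 9
j=3: v[3]=4 ≤ 9 → i=2, swap v[2],v[3] → 8 3 4 15 11 10 9
j=4: v[4]=11 > 9 → no swap
j=5: v[5]=10 > 9 → no swap
final swap v[3],v[6] → 8 3 4 9 11 10 15; return 3
p = 3; k-1 = 1 < 3 ⇒ left

3; left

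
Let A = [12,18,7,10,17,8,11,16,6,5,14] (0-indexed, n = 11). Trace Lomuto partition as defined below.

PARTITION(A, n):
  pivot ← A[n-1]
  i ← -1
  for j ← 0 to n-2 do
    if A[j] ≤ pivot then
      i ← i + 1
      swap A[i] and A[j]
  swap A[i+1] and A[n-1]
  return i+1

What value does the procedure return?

pivot=14, i=-1
j=0: 12≤14, i=0, swap(0,0) ⇒ [12,18,7,10,17,8,11,16,6,5,14]
j=1: 18>14, skip
j=2: 7≤14, i=1, swap(1,2) ⇒ [12,7,18,10,17,8,11,16,6,5,14]
j=3: 10≤14, i=2, swap(2,3) ⇒ [12,7,10,18,17,8,11,16,6,5,14]
j=4: 17>14, skip
j=5: 8≤14, i=3, swap(3,5) ⇒ [12,7,10,8,17,18,11,16,6,5,14]
j=6: 11≤14, i=4, swap(4,6) ⇒ [12,7,10,8,11,18,17,16,6,5,14]
j=7: 16>14, skip
j=8: 6≤14, i=5, swap(5,8) ⇒ [12,7,10,8,11,6,17,16,18,5,14]
j=9: 5≤14, i=6, swap(6,9) ⇒ [12,7,10,8,11,6,5,16,18,17,14]
swap(7,10) ⇒ [12,7,10,8,11,6,5,14,18,17,16]; return 7

7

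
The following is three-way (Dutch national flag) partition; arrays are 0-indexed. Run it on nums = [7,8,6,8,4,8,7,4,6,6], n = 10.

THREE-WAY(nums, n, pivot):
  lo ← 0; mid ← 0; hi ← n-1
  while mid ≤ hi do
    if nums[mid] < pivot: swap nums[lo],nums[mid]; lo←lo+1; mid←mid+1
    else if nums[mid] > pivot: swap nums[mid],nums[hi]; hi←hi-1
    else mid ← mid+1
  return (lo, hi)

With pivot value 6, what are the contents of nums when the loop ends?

[4,4,6,6,6,7,8,8,8,7]

pivot = 6; lo=0, mid=0, hi=9
nums[mid]=7>6: swap nums[0],nums[9]; hi=8 → [6,8,6,8,4,8,7,4,6,7]
nums[mid]=6=6: mid=1
nums[mid]=8>6: swap nums[1],nums[8]; hi=7 → [6,6,6,8,4,8,7,4,8,7]
nums[mid]=6=6: mid=2
nums[mid]=6=6: mid=3
nums[mid]=8>6: swap nums[3],nums[7]; hi=6 → [6,6,6,4,4,8,7,8,8,7]
nums[mid]=4<6: swap nums[0],nums[3]; lo=1,mid=4 → [4,6,6,6,4,8,7,8,8,7]
nums[mid]=4<6: swap nums[1],nums[4]; lo=2,mid=5 → [4,4,6,6,6,8,7,8,8,7]
nums[mid]=8>6: swap nums[5],nums[6]; hi=5 → [4,4,6,6,6,7,8,8,8,7]
nums[mid]=7>6: swap nums[5],nums[5]; hi=4 → [4,4,6,6,6,7,8,8,8,7]
end: lo=2, hi=4; nums = [4,4,6,6,6,7,8,8,8,7]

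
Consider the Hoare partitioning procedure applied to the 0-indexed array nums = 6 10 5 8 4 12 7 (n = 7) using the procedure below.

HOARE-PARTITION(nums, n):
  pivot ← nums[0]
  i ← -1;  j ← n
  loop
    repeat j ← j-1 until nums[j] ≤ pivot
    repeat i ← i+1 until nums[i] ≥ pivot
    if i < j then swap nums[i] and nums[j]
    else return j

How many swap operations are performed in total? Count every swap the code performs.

pivot=6
j stops at 4 (4), i stops at 0 (6); swap ⇒ 4 10 5 8 6 12 7
j stops at 2 (5), i stops at 1 (10); swap ⇒ 4 5 10 8 6 12 7
j stops at 1, i stops at 2; i≥j ⇒ return 1. nums=4 5 10 8 6 12 7

2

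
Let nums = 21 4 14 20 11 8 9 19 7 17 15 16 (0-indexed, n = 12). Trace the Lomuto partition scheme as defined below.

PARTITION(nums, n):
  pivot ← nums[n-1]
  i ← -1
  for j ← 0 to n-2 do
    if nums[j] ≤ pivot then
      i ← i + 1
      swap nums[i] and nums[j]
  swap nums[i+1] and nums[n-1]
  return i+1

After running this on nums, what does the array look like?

4 14 11 8 9 7 15 16 20 17 21 19

pivot = nums[11] = 16; i = -1
j=0: nums[0]=21 > 16 → no swap
j=1: nums[1]=4 ≤ 16 → i=0, swap nums[0],nums[1] → 4 21 14 20 11 8 9 19 7 17 15 16
j=2: nums[2]=14 ≤ 16 → i=1, swap nums[1],nums[2] → 4 14 21 20 11 8 9 19 7 17 15 16
j=3: nums[3]=20 > 16 → no swap
j=4: nums[4]=11 ≤ 16 → i=2, swap nums[2],nums[4] → 4 14 11 20 21 8 9 19 7 17 15 16
j=5: nums[5]=8 ≤ 16 → i=3, swap nums[3],nums[5] → 4 14 11 8 21 20 9 19 7 17 15 16
j=6: nums[6]=9 ≤ 16 → i=4, swap nums[4],nums[6] → 4 14 11 8 9 20 21 19 7 17 15 16
j=7: nums[7]=19 > 16 → no swap
j=8: nums[8]=7 ≤ 16 → i=5, swap nums[5],nums[8] → 4 14 11 8 9 7 21 19 20 17 15 16
j=9: nums[9]=17 > 16 → no swap
j=10: nums[10]=15 ≤ 16 → i=6, swap nums[6],nums[10] → 4 14 11 8 9 7 15 19 20 17 21 16
final swap nums[7],nums[11] → 4 14 11 8 9 7 15 16 20 17 21 19; return 7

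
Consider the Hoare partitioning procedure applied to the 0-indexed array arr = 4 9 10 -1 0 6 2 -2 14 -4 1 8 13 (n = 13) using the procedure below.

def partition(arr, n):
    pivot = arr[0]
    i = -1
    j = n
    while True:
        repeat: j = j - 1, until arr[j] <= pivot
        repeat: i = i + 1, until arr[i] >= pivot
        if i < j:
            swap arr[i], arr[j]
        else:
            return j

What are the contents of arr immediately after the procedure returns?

1 -4 -2 -1 0 2 6 10 14 9 4 8 13

pivot = arr[0] = 4; i = -1, j = 13
j→10 (arr[10]=1≤4), i→0 (arr[0]=4≥4); i<j, swap → 1 9 10 -1 0 6 2 -2 14 -4 4 8 13
j→9 (arr[9]=-4≤4), i→1 (arr[1]=9≥4); i<j, swap → 1 -4 10 -1 0 6 2 -2 14 9 4 8 13
j→7 (arr[7]=-2≤4), i→2 (arr[2]=10≥4); i<j, swap → 1 -4 -2 -1 0 6 2 10 14 9 4 8 13
j→6 (arr[6]=2≤4), i→5 (arr[5]=6≥4); i<j, swap → 1 -4 -2 -1 0 2 6 10 14 9 4 8 13
j→5, i→6; i≥j, return j=5. arr = 1 -4 -2 -1 0 2 6 10 14 9 4 8 13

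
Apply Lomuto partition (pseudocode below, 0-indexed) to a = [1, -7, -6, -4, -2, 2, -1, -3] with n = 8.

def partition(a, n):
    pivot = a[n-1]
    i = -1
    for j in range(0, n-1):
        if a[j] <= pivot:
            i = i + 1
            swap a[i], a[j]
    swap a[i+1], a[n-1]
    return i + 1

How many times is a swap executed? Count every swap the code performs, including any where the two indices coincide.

pivot = a[7] = -3; i = -1
j=0: a[0]=1 > -3 → no swap
j=1: a[1]=-7 ≤ -3 → i=0, swap a[0],a[1] → [-7, 1, -6, -4, -2, 2, -1, -3]
j=2: a[2]=-6 ≤ -3 → i=1, swap a[1],a[2] → [-7, -6, 1, -4, -2, 2, -1, -3]
j=3: a[3]=-4 ≤ -3 → i=2, swap a[2],a[3] → [-7, -6, -4, 1, -2, 2, -1, -3]
j=4: a[4]=-2 > -3 → no swap
j=5: a[5]=2 > -3 → no swap
j=6: a[6]=-1 > -3 → no swap
final swap a[3],a[7] → [-7, -6, -4, -3, -2, 2, -1, 1]; return 3

4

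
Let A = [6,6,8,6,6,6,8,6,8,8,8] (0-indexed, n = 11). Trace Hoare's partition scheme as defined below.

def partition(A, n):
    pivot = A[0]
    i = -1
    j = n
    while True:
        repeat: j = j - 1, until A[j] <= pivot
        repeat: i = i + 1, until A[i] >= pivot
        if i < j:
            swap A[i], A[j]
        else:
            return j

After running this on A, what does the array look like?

[6,6,6,6,8,6,8,6,8,8,8]

pivot = A[0] = 6; i = -1, j = 11
j→7 (A[7]=6≤6), i→0 (A[0]=6≥6); i<j, swap → [6,6,8,6,6,6,8,6,8,8,8]
j→5 (A[5]=6≤6), i→1 (A[1]=6≥6); i<j, swap → [6,6,8,6,6,6,8,6,8,8,8]
j→4 (A[4]=6≤6), i→2 (A[2]=8≥6); i<j, swap → [6,6,6,6,8,6,8,6,8,8,8]
j→3, i→3; i≥j, return j=3. A = [6,6,6,6,8,6,8,6,8,8,8]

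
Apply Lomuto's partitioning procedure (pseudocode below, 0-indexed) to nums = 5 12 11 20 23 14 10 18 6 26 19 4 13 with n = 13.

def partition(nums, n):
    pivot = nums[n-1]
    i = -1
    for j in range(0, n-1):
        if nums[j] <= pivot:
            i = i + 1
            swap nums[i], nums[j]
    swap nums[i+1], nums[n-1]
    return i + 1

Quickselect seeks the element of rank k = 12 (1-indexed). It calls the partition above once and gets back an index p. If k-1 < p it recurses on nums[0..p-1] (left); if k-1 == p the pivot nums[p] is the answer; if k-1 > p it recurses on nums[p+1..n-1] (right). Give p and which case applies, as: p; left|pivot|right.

6; right

pivot=13, i=-1
j=0: 5≤13, i=0, swap(0,0) ⇒ 5 12 11 20 23 14 10 18 6 26 19 4 13
j=1: 12≤13, i=1, swap(1,1) ⇒ 5 12 11 20 23 14 10 18 6 26 19 4 13
j=2: 11≤13, i=2, swap(2,2) ⇒ 5 12 11 20 23 14 10 18 6 26 19 4 13
j=3: 20>13, skip
j=4: 23>13, skip
j=5: 14>13, skip
j=6: 10≤13, i=3, swap(3,6) ⇒ 5 12 11 10 23 14 20 18 6 26 19 4 13
j=7: 18>13, skip
j=8: 6≤13, i=4, swap(4,8) ⇒ 5 12 11 10 6 14 20 18 23 26 19 4 13
j=9: 26>13, skip
j=10: 19>13, skip
j=11: 4≤13, i=5, swap(5,11) ⇒ 5 12 11 10 6 4 20 18 23 26 19 14 13
swap(6,12) ⇒ 5 12 11 10 6 4 13 18 23 26 19 14 20; return 6
p = 6; k-1 = 11 > 6 ⇒ right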